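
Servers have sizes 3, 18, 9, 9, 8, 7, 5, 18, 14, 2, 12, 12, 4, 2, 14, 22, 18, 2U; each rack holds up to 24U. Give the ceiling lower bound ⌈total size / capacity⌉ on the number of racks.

Total size = 3 + 18 + 9 + 9 + 8 + 7 + 5 + 18 + 14 + 2 + 12 + 12 + 4 + 2 + 14 + 22 + 18 + 2 = 179U.
⌈179 / 24⌉ = 8.

8 racks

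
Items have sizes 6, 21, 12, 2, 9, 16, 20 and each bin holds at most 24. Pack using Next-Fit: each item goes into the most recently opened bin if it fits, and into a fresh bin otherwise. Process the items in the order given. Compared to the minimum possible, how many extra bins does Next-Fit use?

1

Next-Fit: [6] [21] [12,2,9] [16] [20] → 5 bins.
Total size 86; any packing needs at least ⌈86/24⌉ = 4 bins.
An optimal packing achieves that bound: [21,2] [20] [16,6] [12,9] → 4 bins.
Excess: 5 − 4 = 1.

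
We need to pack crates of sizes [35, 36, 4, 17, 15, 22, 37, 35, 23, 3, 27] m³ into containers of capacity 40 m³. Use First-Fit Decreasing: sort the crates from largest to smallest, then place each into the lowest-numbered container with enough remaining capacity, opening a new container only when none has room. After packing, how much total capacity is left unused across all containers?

26

Sorted descending: 37, 36, 35, 35, 27, 23, 22, 17, 15, 4, 3.
Put 37 m³ in container 1; 3 m³ remain.
Put 36 m³ in container 2; 4 m³ remain.
Put 35 m³ in container 3; 5 m³ remain.
Put 35 m³ in container 4; 5 m³ remain.
Put 27 m³ in container 5; 13 m³ remain.
Put 23 m³ in container 6; 17 m³ remain.
Put 22 m³ in container 7; 18 m³ remain.
Put 17 m³ in container 6; 0 m³ remain.
Put 15 m³ in container 7; 3 m³ remain.
Put 4 m³ in container 2; 0 m³ remain.
Put 3 m³ in container 1; 0 m³ remain.
7 containers × 40 m³ = 280 m³; used 254 m³; unused 26 m³.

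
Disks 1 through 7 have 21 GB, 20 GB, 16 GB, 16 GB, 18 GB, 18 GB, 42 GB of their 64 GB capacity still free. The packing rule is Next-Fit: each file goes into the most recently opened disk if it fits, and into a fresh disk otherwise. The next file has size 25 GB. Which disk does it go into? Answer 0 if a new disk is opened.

7

Next-Fit only looks at disk 7, which has 42 GB free.
25 GB fits there.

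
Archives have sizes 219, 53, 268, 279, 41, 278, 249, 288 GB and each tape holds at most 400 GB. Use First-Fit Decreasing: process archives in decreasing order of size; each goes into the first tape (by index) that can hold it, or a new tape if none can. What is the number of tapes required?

Sorted descending: 288, 279, 278, 268, 249, 219, 53, 41.
288 GB → tape 1 (remaining 112 GB)
279 GB → tape 2 (remaining 121 GB)
278 GB → tape 3 (remaining 122 GB)
268 GB → tape 4 (remaining 132 GB)
249 GB → tape 5 (remaining 151 GB)
219 GB → tape 6 (remaining 181 GB)
53 GB → tape 1 (remaining 59 GB)
41 GB → tape 1 (remaining 18 GB)
Final tapes: [288,53,41] [279] [278] [268] [249] [219].

6 tapes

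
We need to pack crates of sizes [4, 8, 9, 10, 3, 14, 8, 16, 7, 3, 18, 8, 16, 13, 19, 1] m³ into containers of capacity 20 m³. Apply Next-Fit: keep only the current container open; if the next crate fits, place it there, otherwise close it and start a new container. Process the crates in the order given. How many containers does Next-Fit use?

11

4 m³ → container 1 (remaining 16 m³)
8 m³ → container 1 (remaining 8 m³)
9 m³ → container 2 (remaining 11 m³)
10 m³ → container 2 (remaining 1 m³)
3 m³ → container 3 (remaining 17 m³)
14 m³ → container 3 (remaining 3 m³)
8 m³ → container 4 (remaining 12 m³)
16 m³ → container 5 (remaining 4 m³)
7 m³ → container 6 (remaining 13 m³)
3 m³ → container 6 (remaining 10 m³)
18 m³ → container 7 (remaining 2 m³)
8 m³ → container 8 (remaining 12 m³)
16 m³ → container 9 (remaining 4 m³)
13 m³ → container 10 (remaining 7 m³)
19 m³ → container 11 (remaining 1 m³)
1 m³ → container 11 (remaining 0 m³)
Final containers: [4,8] [9,10] [3,14] [8] [16] [7,3] [18] [8] [16] [13] [19,1].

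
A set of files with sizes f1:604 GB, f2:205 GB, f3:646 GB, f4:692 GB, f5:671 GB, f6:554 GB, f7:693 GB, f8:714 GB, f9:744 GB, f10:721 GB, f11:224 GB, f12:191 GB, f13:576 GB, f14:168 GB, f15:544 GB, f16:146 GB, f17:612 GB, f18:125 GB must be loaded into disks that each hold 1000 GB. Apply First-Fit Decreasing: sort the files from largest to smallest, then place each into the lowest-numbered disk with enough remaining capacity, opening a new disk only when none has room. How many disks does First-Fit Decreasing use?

12 disks

Sorted descending: 744, 721, 714, 693, 692, 671, 646, 612, 604, 576, 554, 544, 224, 205, 191, 168, 146, 125.
disk 1: place 744 GB, 256 GB left
disk 2: place 721 GB, 279 GB left
disk 3: place 714 GB, 286 GB left
disk 4: place 693 GB, 307 GB left
disk 5: place 692 GB, 308 GB left
disk 6: place 671 GB, 329 GB left
disk 7: place 646 GB, 354 GB left
disk 8: place 612 GB, 388 GB left
disk 9: place 604 GB, 396 GB left
disk 10: place 576 GB, 424 GB left
disk 11: place 554 GB, 446 GB left
disk 12: place 544 GB, 456 GB left
disk 1: place 224 GB, 32 GB left
disk 2: place 205 GB, 74 GB left
disk 3: place 191 GB, 95 GB left
disk 4: place 168 GB, 139 GB left
disk 5: place 146 GB, 162 GB left
disk 4: place 125 GB, 14 GB left
Final disks: [744,224] [721,205] [714,191] [693,168,125] [692,146] [671] [646] [612] [604] [576] [554] [544].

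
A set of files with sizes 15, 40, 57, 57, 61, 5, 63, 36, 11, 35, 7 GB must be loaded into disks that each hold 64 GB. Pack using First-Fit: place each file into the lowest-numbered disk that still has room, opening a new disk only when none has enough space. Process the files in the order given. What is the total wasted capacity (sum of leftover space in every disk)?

61

disk 1: place 15 GB, 49 GB left
disk 1: place 40 GB, 9 GB left
disk 2: place 57 GB, 7 GB left
disk 3: place 57 GB, 7 GB left
disk 4: place 61 GB, 3 GB left
disk 1: place 5 GB, 4 GB left
disk 5: place 63 GB, 1 GB left
disk 6: place 36 GB, 28 GB left
disk 6: place 11 GB, 17 GB left
disk 7: place 35 GB, 29 GB left
disk 2: place 7 GB, 0 GB left
7 disks × 64 GB = 448 GB; used 387 GB; unused 61 GB.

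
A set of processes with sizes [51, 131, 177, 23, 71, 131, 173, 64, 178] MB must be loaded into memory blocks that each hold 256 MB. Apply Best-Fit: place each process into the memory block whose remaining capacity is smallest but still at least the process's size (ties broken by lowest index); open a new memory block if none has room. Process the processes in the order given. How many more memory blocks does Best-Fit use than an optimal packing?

Best-Fit: [51,131,23] [177,71] [131] [173,64] [178] → 5 memory blocks.
5 processes exceed 128 MB (half the capacity), and no two of those can share a memory block, so at least 5 memory blocks are needed.
So 5 is already optimal.

0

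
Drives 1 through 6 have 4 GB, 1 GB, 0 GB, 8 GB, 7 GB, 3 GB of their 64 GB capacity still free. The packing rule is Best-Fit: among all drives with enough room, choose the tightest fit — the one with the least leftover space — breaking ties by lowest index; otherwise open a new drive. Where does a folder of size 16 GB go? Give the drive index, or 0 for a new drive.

No drive has ≥ 16 GB free, so a new drive is opened.

0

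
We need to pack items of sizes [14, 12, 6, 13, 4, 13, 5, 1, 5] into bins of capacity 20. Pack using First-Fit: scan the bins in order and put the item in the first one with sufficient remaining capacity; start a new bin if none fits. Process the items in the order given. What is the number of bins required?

4 bins

bin 1: place 14, 6 left
bin 2: place 12, 8 left
bin 1: place 6, 0 left
bin 3: place 13, 7 left
bin 2: place 4, 4 left
bin 4: place 13, 7 left
bin 3: place 5, 2 left
bin 2: place 1, 3 left
bin 4: place 5, 2 left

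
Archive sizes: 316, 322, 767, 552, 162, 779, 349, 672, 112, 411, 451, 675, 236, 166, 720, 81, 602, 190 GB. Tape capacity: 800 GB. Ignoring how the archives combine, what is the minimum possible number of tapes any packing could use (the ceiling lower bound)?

10

Total size = 316 + 322 + 767 + 552 + 162 + 779 + 349 + 672 + 112 + 411 + 451 + 675 + 236 + 166 + 720 + 81 + 602 + 190 = 7563 GB.
⌈7563 / 800⌉ = 10.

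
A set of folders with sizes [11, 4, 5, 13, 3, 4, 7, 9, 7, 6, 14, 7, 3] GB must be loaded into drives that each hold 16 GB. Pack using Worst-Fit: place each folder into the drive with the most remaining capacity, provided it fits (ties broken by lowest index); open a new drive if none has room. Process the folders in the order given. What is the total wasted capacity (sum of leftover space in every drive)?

11 GB → drive 1 (remaining 5 GB)
4 GB → drive 1 (remaining 1 GB)
5 GB → drive 2 (remaining 11 GB)
13 GB → drive 3 (remaining 3 GB)
3 GB → drive 2 (remaining 8 GB)
4 GB → drive 2 (remaining 4 GB)
7 GB → drive 4 (remaining 9 GB)
9 GB → drive 4 (remaining 0 GB)
7 GB → drive 5 (remaining 9 GB)
6 GB → drive 5 (remaining 3 GB)
14 GB → drive 6 (remaining 2 GB)
7 GB → drive 7 (remaining 9 GB)
3 GB → drive 7 (remaining 6 GB)
7 drives × 16 GB = 112 GB; used 93 GB; unused 19 GB.

19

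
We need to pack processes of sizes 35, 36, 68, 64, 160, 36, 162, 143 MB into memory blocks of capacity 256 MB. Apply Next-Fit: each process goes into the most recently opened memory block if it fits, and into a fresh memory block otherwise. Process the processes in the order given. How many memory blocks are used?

Put 35 MB in memory block 1; 221 MB remain.
Put 36 MB in memory block 1; 185 MB remain.
Put 68 MB in memory block 1; 117 MB remain.
Put 64 MB in memory block 1; 53 MB remain.
Put 160 MB in memory block 2; 96 MB remain.
Put 36 MB in memory block 2; 60 MB remain.
Put 162 MB in memory block 3; 94 MB remain.
Put 143 MB in memory block 4; 113 MB remain.

4 memory blocks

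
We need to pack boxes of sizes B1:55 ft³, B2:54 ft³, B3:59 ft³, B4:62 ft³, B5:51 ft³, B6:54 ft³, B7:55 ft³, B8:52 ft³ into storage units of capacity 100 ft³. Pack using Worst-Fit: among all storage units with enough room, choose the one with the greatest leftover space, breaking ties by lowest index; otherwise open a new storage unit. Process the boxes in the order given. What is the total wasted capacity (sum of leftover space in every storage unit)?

Put B1 (55 ft³) in storage unit 1; 45 ft³ remain.
Put B2 (54 ft³) in storage unit 2; 46 ft³ remain.
Put B3 (59 ft³) in storage unit 3; 41 ft³ remain.
Put B4 (62 ft³) in storage unit 4; 38 ft³ remain.
Put B5 (51 ft³) in storage unit 5; 49 ft³ remain.
Put B6 (54 ft³) in storage unit 6; 46 ft³ remain.
Put B7 (55 ft³) in storage unit 7; 45 ft³ remain.
Put B8 (52 ft³) in storage unit 8; 48 ft³ remain.
8 storage units × 100 ft³ = 800 ft³; used 442 ft³; unused 358 ft³.

358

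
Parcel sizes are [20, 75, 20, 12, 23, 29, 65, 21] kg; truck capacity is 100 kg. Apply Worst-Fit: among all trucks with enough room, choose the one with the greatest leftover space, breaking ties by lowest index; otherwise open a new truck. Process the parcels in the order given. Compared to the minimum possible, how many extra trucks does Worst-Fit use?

0

Worst-Fit: [20,75] [20,12,23,29] [65,21] → 3 trucks.
Total size 265 kg; any packing needs at least ⌈265/100⌉ = 3 trucks.
So 3 is already optimal.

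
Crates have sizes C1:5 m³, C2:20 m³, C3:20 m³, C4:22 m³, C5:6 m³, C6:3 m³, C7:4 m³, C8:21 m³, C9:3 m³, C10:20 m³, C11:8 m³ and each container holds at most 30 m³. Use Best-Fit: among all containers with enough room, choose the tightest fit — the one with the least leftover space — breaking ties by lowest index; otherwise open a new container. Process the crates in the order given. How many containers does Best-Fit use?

5

Put C1 (5 m³) in container 1; 25 m³ remain.
Put C2 (20 m³) in container 1; 5 m³ remain.
Put C3 (20 m³) in container 2; 10 m³ remain.
Put C4 (22 m³) in container 3; 8 m³ remain.
Put C5 (6 m³) in container 3; 2 m³ remain.
Put C6 (3 m³) in container 1; 2 m³ remain.
Put C7 (4 m³) in container 2; 6 m³ remain.
Put C8 (21 m³) in container 4; 9 m³ remain.
Put C9 (3 m³) in container 2; 3 m³ remain.
Put C10 (20 m³) in container 5; 10 m³ remain.
Put C11 (8 m³) in container 4; 1 m³ remain.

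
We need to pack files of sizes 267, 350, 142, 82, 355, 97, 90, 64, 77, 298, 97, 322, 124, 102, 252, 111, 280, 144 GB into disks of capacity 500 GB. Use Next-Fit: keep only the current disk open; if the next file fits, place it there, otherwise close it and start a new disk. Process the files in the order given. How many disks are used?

8

267 GB → disk 1 (remaining 233 GB)
350 GB → disk 2 (remaining 150 GB)
142 GB → disk 2 (remaining 8 GB)
82 GB → disk 3 (remaining 418 GB)
355 GB → disk 3 (remaining 63 GB)
97 GB → disk 4 (remaining 403 GB)
90 GB → disk 4 (remaining 313 GB)
64 GB → disk 4 (remaining 249 GB)
77 GB → disk 4 (remaining 172 GB)
298 GB → disk 5 (remaining 202 GB)
97 GB → disk 5 (remaining 105 GB)
322 GB → disk 6 (remaining 178 GB)
124 GB → disk 6 (remaining 54 GB)
102 GB → disk 7 (remaining 398 GB)
252 GB → disk 7 (remaining 146 GB)
111 GB → disk 7 (remaining 35 GB)
280 GB → disk 8 (remaining 220 GB)
144 GB → disk 8 (remaining 76 GB)
Final disks: [267] [350,142] [82,355] [97,90,64,77] [298,97] [322,124] [102,252,111] [280,144].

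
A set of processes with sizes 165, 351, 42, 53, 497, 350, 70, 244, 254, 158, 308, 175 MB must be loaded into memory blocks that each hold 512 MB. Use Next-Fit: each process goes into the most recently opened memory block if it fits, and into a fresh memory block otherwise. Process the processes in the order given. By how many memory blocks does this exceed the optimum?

1

Next-Fit: [165] [351,42,53] [497] [350,70] [244,254] [158,308] [175] → 7 memory blocks.
Total size 2667 MB; any packing needs at least ⌈2667/512⌉ = 6 memory blocks.
An optimal packing achieves that bound: [497] [351,158] [350,70,53] [308,175] [254,244] [165,42] → 6 memory blocks.
Excess: 7 − 6 = 1.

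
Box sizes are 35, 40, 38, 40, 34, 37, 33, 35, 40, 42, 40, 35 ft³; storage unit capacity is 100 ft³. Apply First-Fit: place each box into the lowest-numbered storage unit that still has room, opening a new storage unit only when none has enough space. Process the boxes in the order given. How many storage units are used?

35 ft³ → storage unit 1 (remaining 65 ft³)
40 ft³ → storage unit 1 (remaining 25 ft³)
38 ft³ → storage unit 2 (remaining 62 ft³)
40 ft³ → storage unit 2 (remaining 22 ft³)
34 ft³ → storage unit 3 (remaining 66 ft³)
37 ft³ → storage unit 3 (remaining 29 ft³)
33 ft³ → storage unit 4 (remaining 67 ft³)
35 ft³ → storage unit 4 (remaining 32 ft³)
40 ft³ → storage unit 5 (remaining 60 ft³)
42 ft³ → storage unit 5 (remaining 18 ft³)
40 ft³ → storage unit 6 (remaining 60 ft³)
35 ft³ → storage unit 6 (remaining 25 ft³)
Final storage units: [35,40] [38,40] [34,37] [33,35] [40,42] [40,35].

6 storage units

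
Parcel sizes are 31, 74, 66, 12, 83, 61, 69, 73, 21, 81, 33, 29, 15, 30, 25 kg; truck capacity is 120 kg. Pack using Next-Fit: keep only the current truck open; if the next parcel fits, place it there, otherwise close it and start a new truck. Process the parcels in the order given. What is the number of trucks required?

truck 1: place 31 kg, 89 kg left
truck 1: place 74 kg, 15 kg left
truck 2: place 66 kg, 54 kg left
truck 2: place 12 kg, 42 kg left
truck 3: place 83 kg, 37 kg left
truck 4: place 61 kg, 59 kg left
truck 5: place 69 kg, 51 kg left
truck 6: place 73 kg, 47 kg left
truck 6: place 21 kg, 26 kg left
truck 7: place 81 kg, 39 kg left
truck 7: place 33 kg, 6 kg left
truck 8: place 29 kg, 91 kg left
truck 8: place 15 kg, 76 kg left
truck 8: place 30 kg, 46 kg left
truck 8: place 25 kg, 21 kg left

8 trucks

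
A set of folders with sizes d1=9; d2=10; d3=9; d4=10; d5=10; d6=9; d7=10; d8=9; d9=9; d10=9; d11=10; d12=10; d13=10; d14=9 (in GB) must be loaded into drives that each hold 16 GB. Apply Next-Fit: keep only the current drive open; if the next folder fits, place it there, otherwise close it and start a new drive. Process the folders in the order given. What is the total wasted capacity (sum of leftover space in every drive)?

91

Put d1 (9 GB) in drive 1; 7 GB remain.
Put d2 (10 GB) in drive 2; 6 GB remain.
Put d3 (9 GB) in drive 3; 7 GB remain.
Put d4 (10 GB) in drive 4; 6 GB remain.
Put d5 (10 GB) in drive 5; 6 GB remain.
Put d6 (9 GB) in drive 6; 7 GB remain.
Put d7 (10 GB) in drive 7; 6 GB remain.
Put d8 (9 GB) in drive 8; 7 GB remain.
Put d9 (9 GB) in drive 9; 7 GB remain.
Put d10 (9 GB) in drive 10; 7 GB remain.
Put d11 (10 GB) in drive 11; 6 GB remain.
Put d12 (10 GB) in drive 12; 6 GB remain.
Put d13 (10 GB) in drive 13; 6 GB remain.
Put d14 (9 GB) in drive 14; 7 GB remain.
14 drives × 16 GB = 224 GB; used 133 GB; unused 91 GB.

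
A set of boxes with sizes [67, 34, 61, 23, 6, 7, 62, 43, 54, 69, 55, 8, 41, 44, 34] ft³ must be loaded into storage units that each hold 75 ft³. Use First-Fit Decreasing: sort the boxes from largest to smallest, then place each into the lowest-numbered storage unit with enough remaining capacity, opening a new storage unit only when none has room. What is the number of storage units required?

10 storage units

Sorted descending: 69, 67, 62, 61, 55, 54, 44, 43, 41, 34, 34, 23, 8, 7, 6.
69 ft³ → storage unit 1 (remaining 6 ft³)
67 ft³ → storage unit 2 (remaining 8 ft³)
62 ft³ → storage unit 3 (remaining 13 ft³)
61 ft³ → storage unit 4 (remaining 14 ft³)
55 ft³ → storage unit 5 (remaining 20 ft³)
54 ft³ → storage unit 6 (remaining 21 ft³)
44 ft³ → storage unit 7 (remaining 31 ft³)
43 ft³ → storage unit 8 (remaining 32 ft³)
41 ft³ → storage unit 9 (remaining 34 ft³)
34 ft³ → storage unit 9 (remaining 0 ft³)
34 ft³ → storage unit 10 (remaining 41 ft³)
23 ft³ → storage unit 7 (remaining 8 ft³)
8 ft³ → storage unit 2 (remaining 0 ft³)
7 ft³ → storage unit 3 (remaining 6 ft³)
6 ft³ → storage unit 1 (remaining 0 ft³)
Final storage units: [69,6] [67,8] [62,7] [61] [55] [54] [44,23] [43] [41,34] [34].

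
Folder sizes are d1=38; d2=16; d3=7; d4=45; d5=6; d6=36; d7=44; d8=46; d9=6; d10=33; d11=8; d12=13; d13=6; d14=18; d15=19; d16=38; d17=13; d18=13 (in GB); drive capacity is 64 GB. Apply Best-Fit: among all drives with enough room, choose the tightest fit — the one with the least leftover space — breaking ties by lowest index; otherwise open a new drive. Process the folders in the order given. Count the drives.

d1 (38 GB) → drive 1 (remaining 26 GB)
d2 (16 GB) → drive 1 (remaining 10 GB)
d3 (7 GB) → drive 1 (remaining 3 GB)
d4 (45 GB) → drive 2 (remaining 19 GB)
d5 (6 GB) → drive 2 (remaining 13 GB)
d6 (36 GB) → drive 3 (remaining 28 GB)
d7 (44 GB) → drive 4 (remaining 20 GB)
d8 (46 GB) → drive 5 (remaining 18 GB)
d9 (6 GB) → drive 2 (remaining 7 GB)
d10 (33 GB) → drive 6 (remaining 31 GB)
d11 (8 GB) → drive 5 (remaining 10 GB)
d12 (13 GB) → drive 4 (remaining 7 GB)
d13 (6 GB) → drive 2 (remaining 1 GB)
d14 (18 GB) → drive 3 (remaining 10 GB)
d15 (19 GB) → drive 6 (remaining 12 GB)
d16 (38 GB) → drive 7 (remaining 26 GB)
d17 (13 GB) → drive 7 (remaining 13 GB)
d18 (13 GB) → drive 7 (remaining 0 GB)
Final drives: [38,16,7] [45,6,6,6] [36,18] [44,13] [46,8] [33,19] [38,13,13].

7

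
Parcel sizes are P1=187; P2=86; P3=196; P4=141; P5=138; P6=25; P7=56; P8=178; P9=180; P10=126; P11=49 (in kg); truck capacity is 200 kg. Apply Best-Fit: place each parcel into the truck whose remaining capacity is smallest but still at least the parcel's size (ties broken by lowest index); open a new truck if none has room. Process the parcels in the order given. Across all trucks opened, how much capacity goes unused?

truck 1: place P1 (187 kg), 13 kg left
truck 2: place P2 (86 kg), 114 kg left
truck 3: place P3 (196 kg), 4 kg left
truck 4: place P4 (141 kg), 59 kg left
truck 5: place P5 (138 kg), 62 kg left
truck 4: place P6 (25 kg), 34 kg left
truck 5: place P7 (56 kg), 6 kg left
truck 6: place P8 (178 kg), 22 kg left
truck 7: place P9 (180 kg), 20 kg left
truck 8: place P10 (126 kg), 74 kg left
truck 8: place P11 (49 kg), 25 kg left
8 trucks × 200 kg = 1600 kg; used 1362 kg; unused 238 kg.

238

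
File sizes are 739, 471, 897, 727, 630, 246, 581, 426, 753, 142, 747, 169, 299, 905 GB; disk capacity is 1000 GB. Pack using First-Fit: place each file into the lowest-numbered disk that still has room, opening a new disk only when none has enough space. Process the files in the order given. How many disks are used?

739 GB → disk 1 (remaining 261 GB)
471 GB → disk 2 (remaining 529 GB)
897 GB → disk 3 (remaining 103 GB)
727 GB → disk 4 (remaining 273 GB)
630 GB → disk 5 (remaining 370 GB)
246 GB → disk 1 (remaining 15 GB)
581 GB → disk 6 (remaining 419 GB)
426 GB → disk 2 (remaining 103 GB)
753 GB → disk 7 (remaining 247 GB)
142 GB → disk 4 (remaining 131 GB)
747 GB → disk 8 (remaining 253 GB)
169 GB → disk 5 (remaining 201 GB)
299 GB → disk 6 (remaining 120 GB)
905 GB → disk 9 (remaining 95 GB)
Final disks: [739,246] [471,426] [897] [727,142] [630,169] [581,299] [753] [747] [905].

9 disks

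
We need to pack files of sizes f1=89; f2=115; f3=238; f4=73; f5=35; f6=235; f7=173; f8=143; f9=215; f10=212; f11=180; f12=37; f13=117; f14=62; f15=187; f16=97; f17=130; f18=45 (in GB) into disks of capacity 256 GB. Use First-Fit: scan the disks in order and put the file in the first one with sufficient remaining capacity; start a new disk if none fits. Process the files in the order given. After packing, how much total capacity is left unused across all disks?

433

Put f1 (89 GB) in disk 1; 167 GB remain.
Put f2 (115 GB) in disk 1; 52 GB remain.
Put f3 (238 GB) in disk 2; 18 GB remain.
Put f4 (73 GB) in disk 3; 183 GB remain.
Put f5 (35 GB) in disk 1; 17 GB remain.
Put f6 (235 GB) in disk 4; 21 GB remain.
Put f7 (173 GB) in disk 3; 10 GB remain.
Put f8 (143 GB) in disk 5; 113 GB remain.
Put f9 (215 GB) in disk 6; 41 GB remain.
Put f10 (212 GB) in disk 7; 44 GB remain.
Put f11 (180 GB) in disk 8; 76 GB remain.
Put f12 (37 GB) in disk 5; 76 GB remain.
Put f13 (117 GB) in disk 9; 139 GB remain.
Put f14 (62 GB) in disk 5; 14 GB remain.
Put f15 (187 GB) in disk 10; 69 GB remain.
Put f16 (97 GB) in disk 9; 42 GB remain.
Put f17 (130 GB) in disk 11; 126 GB remain.
Put f18 (45 GB) in disk 8; 31 GB remain.
11 disks × 256 GB = 2816 GB; used 2383 GB; unused 433 GB.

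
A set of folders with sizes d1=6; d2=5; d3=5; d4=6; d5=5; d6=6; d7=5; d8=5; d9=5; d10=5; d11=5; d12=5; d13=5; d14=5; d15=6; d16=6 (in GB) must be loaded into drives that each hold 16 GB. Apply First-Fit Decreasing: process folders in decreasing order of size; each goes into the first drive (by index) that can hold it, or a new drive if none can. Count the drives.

Sorted descending: 6, 6, 6, 6, 6, 5, 5, 5, 5, 5, 5, 5, 5, 5, 5, 5.
6 GB → drive 1 (remaining 10 GB)
6 GB → drive 1 (remaining 4 GB)
6 GB → drive 2 (remaining 10 GB)
6 GB → drive 2 (remaining 4 GB)
6 GB → drive 3 (remaining 10 GB)
5 GB → drive 3 (remaining 5 GB)
5 GB → drive 3 (remaining 0 GB)
5 GB → drive 4 (remaining 11 GB)
5 GB → drive 4 (remaining 6 GB)
5 GB → drive 4 (remaining 1 GB)
5 GB → drive 5 (remaining 11 GB)
5 GB → drive 5 (remaining 6 GB)
5 GB → drive 5 (remaining 1 GB)
5 GB → drive 6 (remaining 11 GB)
5 GB → drive 6 (remaining 6 GB)
5 GB → drive 6 (remaining 1 GB)
Final drives: [6,6] [6,6] [6,5,5] [5,5,5] [5,5,5] [5,5,5].

6 drives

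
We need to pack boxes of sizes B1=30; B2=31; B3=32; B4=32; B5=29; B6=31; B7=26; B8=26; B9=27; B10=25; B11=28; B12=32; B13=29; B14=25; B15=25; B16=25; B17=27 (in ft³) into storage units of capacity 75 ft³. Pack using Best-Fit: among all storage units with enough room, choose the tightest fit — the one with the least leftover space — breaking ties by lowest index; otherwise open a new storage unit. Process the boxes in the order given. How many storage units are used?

9

Put B1 (30 ft³) in storage unit 1; 45 ft³ remain.
Put B2 (31 ft³) in storage unit 1; 14 ft³ remain.
Put B3 (32 ft³) in storage unit 2; 43 ft³ remain.
Put B4 (32 ft³) in storage unit 2; 11 ft³ remain.
Put B5 (29 ft³) in storage unit 3; 46 ft³ remain.
Put B6 (31 ft³) in storage unit 3; 15 ft³ remain.
Put B7 (26 ft³) in storage unit 4; 49 ft³ remain.
Put B8 (26 ft³) in storage unit 4; 23 ft³ remain.
Put B9 (27 ft³) in storage unit 5; 48 ft³ remain.
Put B10 (25 ft³) in storage unit 5; 23 ft³ remain.
Put B11 (28 ft³) in storage unit 6; 47 ft³ remain.
Put B12 (32 ft³) in storage unit 6; 15 ft³ remain.
Put B13 (29 ft³) in storage unit 7; 46 ft³ remain.
Put B14 (25 ft³) in storage unit 7; 21 ft³ remain.
Put B15 (25 ft³) in storage unit 8; 50 ft³ remain.
Put B16 (25 ft³) in storage unit 8; 25 ft³ remain.
Put B17 (27 ft³) in storage unit 9; 48 ft³ remain.
Final storage units: [30,31] [32,32] [29,31] [26,26] [27,25] [28,32] [29,25] [25,25] [27].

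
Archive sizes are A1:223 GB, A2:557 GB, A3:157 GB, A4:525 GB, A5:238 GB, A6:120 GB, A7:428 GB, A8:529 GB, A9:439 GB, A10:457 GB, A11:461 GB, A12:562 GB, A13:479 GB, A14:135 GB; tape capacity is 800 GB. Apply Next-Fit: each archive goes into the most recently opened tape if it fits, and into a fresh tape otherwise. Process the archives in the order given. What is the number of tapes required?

9 tapes

tape 1: place A1 (223 GB), 577 GB left
tape 1: place A2 (557 GB), 20 GB left
tape 2: place A3 (157 GB), 643 GB left
tape 2: place A4 (525 GB), 118 GB left
tape 3: place A5 (238 GB), 562 GB left
tape 3: place A6 (120 GB), 442 GB left
tape 3: place A7 (428 GB), 14 GB left
tape 4: place A8 (529 GB), 271 GB left
tape 5: place A9 (439 GB), 361 GB left
tape 6: place A10 (457 GB), 343 GB left
tape 7: place A11 (461 GB), 339 GB left
tape 8: place A12 (562 GB), 238 GB left
tape 9: place A13 (479 GB), 321 GB left
tape 9: place A14 (135 GB), 186 GB left
Final tapes: [223,557] [157,525] [238,120,428] [529] [439] [457] [461] [562] [479,135].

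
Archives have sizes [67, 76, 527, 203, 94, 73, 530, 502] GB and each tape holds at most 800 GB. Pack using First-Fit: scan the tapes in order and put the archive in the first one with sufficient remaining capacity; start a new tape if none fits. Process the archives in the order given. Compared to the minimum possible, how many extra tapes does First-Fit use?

First-Fit: [67,76,527,94] [203,73,502] [530] → 3 tapes.
Total size 2072 GB; any packing needs at least ⌈2072/800⌉ = 3 tapes.
So 3 is already optimal.

0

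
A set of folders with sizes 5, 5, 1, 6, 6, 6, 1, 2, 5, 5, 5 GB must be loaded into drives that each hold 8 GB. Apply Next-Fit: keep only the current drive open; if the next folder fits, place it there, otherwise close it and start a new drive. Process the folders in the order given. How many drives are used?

8 drives

drive 1: place 5 GB, 3 GB left
drive 2: place 5 GB, 3 GB left
drive 2: place 1 GB, 2 GB left
drive 3: place 6 GB, 2 GB left
drive 4: place 6 GB, 2 GB left
drive 5: place 6 GB, 2 GB left
drive 5: place 1 GB, 1 GB left
drive 6: place 2 GB, 6 GB left
drive 6: place 5 GB, 1 GB left
drive 7: place 5 GB, 3 GB left
drive 8: place 5 GB, 3 GB left
Final drives: [5] [5,1] [6] [6] [6,1] [2,5] [5] [5].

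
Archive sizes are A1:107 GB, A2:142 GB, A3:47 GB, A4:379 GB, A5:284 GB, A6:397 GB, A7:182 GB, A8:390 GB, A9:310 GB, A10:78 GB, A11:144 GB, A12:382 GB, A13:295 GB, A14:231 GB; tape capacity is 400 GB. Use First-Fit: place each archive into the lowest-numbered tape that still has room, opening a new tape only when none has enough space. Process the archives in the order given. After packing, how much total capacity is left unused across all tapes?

A1 (107 GB) → tape 1 (remaining 293 GB)
A2 (142 GB) → tape 1 (remaining 151 GB)
A3 (47 GB) → tape 1 (remaining 104 GB)
A4 (379 GB) → tape 2 (remaining 21 GB)
A5 (284 GB) → tape 3 (remaining 116 GB)
A6 (397 GB) → tape 4 (remaining 3 GB)
A7 (182 GB) → tape 5 (remaining 218 GB)
A8 (390 GB) → tape 6 (remaining 10 GB)
A9 (310 GB) → tape 7 (remaining 90 GB)
A10 (78 GB) → tape 1 (remaining 26 GB)
A11 (144 GB) → tape 5 (remaining 74 GB)
A12 (382 GB) → tape 8 (remaining 18 GB)
A13 (295 GB) → tape 9 (remaining 105 GB)
A14 (231 GB) → tape 10 (remaining 169 GB)
10 tapes × 400 GB = 4000 GB; used 3368 GB; unused 632 GB.

632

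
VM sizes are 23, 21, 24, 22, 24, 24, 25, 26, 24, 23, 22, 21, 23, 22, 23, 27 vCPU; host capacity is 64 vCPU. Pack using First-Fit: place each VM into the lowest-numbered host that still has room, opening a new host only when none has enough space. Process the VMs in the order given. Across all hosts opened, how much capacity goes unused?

138

Put 23 vCPU in host 1; 41 vCPU remain.
Put 21 vCPU in host 1; 20 vCPU remain.
Put 24 vCPU in host 2; 40 vCPU remain.
Put 22 vCPU in host 2; 18 vCPU remain.
Put 24 vCPU in host 3; 40 vCPU remain.
Put 24 vCPU in host 3; 16 vCPU remain.
Put 25 vCPU in host 4; 39 vCPU remain.
Put 26 vCPU in host 4; 13 vCPU remain.
Put 24 vCPU in host 5; 40 vCPU remain.
Put 23 vCPU in host 5; 17 vCPU remain.
Put 22 vCPU in host 6; 42 vCPU remain.
Put 21 vCPU in host 6; 21 vCPU remain.
Put 23 vCPU in host 7; 41 vCPU remain.
Put 22 vCPU in host 7; 19 vCPU remain.
Put 23 vCPU in host 8; 41 vCPU remain.
Put 27 vCPU in host 8; 14 vCPU remain.
8 hosts × 64 vCPU = 512 vCPU; used 374 vCPU; unused 138 vCPU.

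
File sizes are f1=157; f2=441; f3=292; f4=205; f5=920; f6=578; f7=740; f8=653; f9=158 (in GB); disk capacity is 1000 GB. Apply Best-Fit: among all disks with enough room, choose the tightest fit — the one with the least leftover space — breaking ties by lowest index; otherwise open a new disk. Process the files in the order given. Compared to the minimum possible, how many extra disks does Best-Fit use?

0

Best-Fit: [157,441,292] [205,578,158] [920] [740] [653] → 5 disks.
Total size 4144 GB; any packing needs at least ⌈4144/1000⌉ = 5 disks.
So 5 is already optimal.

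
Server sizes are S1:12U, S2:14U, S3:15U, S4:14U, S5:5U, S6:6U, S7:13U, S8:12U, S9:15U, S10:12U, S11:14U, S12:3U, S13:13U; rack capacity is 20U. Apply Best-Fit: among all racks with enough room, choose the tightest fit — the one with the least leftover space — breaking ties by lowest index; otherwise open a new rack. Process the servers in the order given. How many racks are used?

Put S1 (12U) in rack 1; 8U remain.
Put S2 (14U) in rack 2; 6U remain.
Put S3 (15U) in rack 3; 5U remain.
Put S4 (14U) in rack 4; 6U remain.
Put S5 (5U) in rack 3; 0U remain.
Put S6 (6U) in rack 2; 0U remain.
Put S7 (13U) in rack 5; 7U remain.
Put S8 (12U) in rack 6; 8U remain.
Put S9 (15U) in rack 7; 5U remain.
Put S10 (12U) in rack 8; 8U remain.
Put S11 (14U) in rack 9; 6U remain.
Put S12 (3U) in rack 7; 2U remain.
Put S13 (13U) in rack 10; 7U remain.
Final racks: [12] [14,6] [15,5] [14] [13] [12] [15,3] [12] [14] [13].

10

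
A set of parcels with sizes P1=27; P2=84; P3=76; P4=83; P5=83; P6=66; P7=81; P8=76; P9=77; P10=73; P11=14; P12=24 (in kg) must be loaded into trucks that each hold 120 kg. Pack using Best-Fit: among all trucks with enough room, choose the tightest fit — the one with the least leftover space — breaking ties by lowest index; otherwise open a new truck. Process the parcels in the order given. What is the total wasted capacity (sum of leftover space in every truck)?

truck 1: place P1 (27 kg), 93 kg left
truck 1: place P2 (84 kg), 9 kg left
truck 2: place P3 (76 kg), 44 kg left
truck 3: place P4 (83 kg), 37 kg left
truck 4: place P5 (83 kg), 37 kg left
truck 5: place P6 (66 kg), 54 kg left
truck 6: place P7 (81 kg), 39 kg left
truck 7: place P8 (76 kg), 44 kg left
truck 8: place P9 (77 kg), 43 kg left
truck 9: place P10 (73 kg), 47 kg left
truck 3: place P11 (14 kg), 23 kg left
truck 4: place P12 (24 kg), 13 kg left
9 trucks × 120 kg = 1080 kg; used 764 kg; unused 316 kg.

316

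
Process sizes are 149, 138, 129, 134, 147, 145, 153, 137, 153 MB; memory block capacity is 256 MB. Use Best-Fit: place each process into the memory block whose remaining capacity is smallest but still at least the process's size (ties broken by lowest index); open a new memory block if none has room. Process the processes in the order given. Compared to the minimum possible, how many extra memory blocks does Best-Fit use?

0

Best-Fit: [149] [138] [129] [134] [147] [145] [153] [137] [153] → 9 memory blocks.
9 processes exceed 128 MB (half the capacity), and no two of those can share a memory block, so at least 9 memory blocks are needed.
So 9 is already optimal.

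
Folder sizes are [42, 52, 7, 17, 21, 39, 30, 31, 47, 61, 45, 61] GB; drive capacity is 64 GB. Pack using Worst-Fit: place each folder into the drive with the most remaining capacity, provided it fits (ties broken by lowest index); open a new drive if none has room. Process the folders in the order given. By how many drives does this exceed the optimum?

1

Worst-Fit: [42,7] [52] [17,21] [39] [30,31] [47] [61] [45] [61] → 9 drives.
Total size 453 GB; any packing needs at least ⌈453/64⌉ = 8 drives.
An optimal packing achieves that bound: [61] [61] [52,7] [47,17] [45] [42,21] [39] [31,30] → 8 drives.
Excess: 9 − 8 = 1.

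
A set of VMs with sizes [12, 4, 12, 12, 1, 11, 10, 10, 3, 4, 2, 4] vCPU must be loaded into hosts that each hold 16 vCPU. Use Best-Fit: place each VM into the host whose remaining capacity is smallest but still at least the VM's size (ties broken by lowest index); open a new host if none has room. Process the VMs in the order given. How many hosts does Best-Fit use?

Put 12 vCPU in host 1; 4 vCPU remain.
Put 4 vCPU in host 1; 0 vCPU remain.
Put 12 vCPU in host 2; 4 vCPU remain.
Put 12 vCPU in host 3; 4 vCPU remain.
Put 1 vCPU in host 2; 3 vCPU remain.
Put 11 vCPU in host 4; 5 vCPU remain.
Put 10 vCPU in host 5; 6 vCPU remain.
Put 10 vCPU in host 6; 6 vCPU remain.
Put 3 vCPU in host 2; 0 vCPU remain.
Put 4 vCPU in host 3; 0 vCPU remain.
Put 2 vCPU in host 4; 3 vCPU remain.
Put 4 vCPU in host 5; 2 vCPU remain.

6 hosts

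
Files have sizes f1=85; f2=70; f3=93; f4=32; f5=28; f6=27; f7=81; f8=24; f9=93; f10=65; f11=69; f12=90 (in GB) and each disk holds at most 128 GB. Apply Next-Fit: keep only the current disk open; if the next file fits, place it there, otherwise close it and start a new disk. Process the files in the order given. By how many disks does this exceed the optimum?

1

Next-Fit: [85] [70] [93,32] [28,27] [81,24] [93] [65] [69] [90] → 9 disks.
8 files exceed 64 GB (half the capacity), and no two of those can share a disk, so at least 8 disks are needed.
An optimal packing achieves that bound: [93,32] [93,28] [90,27] [85,24] [81] [70] [69] [65] → 8 disks.
Excess: 9 − 8 = 1.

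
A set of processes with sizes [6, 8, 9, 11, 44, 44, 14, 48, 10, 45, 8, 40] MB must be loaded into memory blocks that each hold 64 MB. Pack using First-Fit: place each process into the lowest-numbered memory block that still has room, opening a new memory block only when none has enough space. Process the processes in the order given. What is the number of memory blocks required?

6

6 MB → memory block 1 (remaining 58 MB)
8 MB → memory block 1 (remaining 50 MB)
9 MB → memory block 1 (remaining 41 MB)
11 MB → memory block 1 (remaining 30 MB)
44 MB → memory block 2 (remaining 20 MB)
44 MB → memory block 3 (remaining 20 MB)
14 MB → memory block 1 (remaining 16 MB)
48 MB → memory block 4 (remaining 16 MB)
10 MB → memory block 1 (remaining 6 MB)
45 MB → memory block 5 (remaining 19 MB)
8 MB → memory block 2 (remaining 12 MB)
40 MB → memory block 6 (remaining 24 MB)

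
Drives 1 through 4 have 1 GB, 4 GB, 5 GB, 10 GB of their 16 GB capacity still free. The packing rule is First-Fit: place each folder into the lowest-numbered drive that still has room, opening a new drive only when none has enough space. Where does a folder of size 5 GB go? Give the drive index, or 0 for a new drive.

3

Drives with room: drive 3 (5 GB), drive 4 (10 GB).
The first with room is drive 3.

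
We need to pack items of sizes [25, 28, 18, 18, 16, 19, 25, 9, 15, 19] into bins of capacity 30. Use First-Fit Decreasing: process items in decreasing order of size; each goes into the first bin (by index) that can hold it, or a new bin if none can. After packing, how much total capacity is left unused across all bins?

Sorted descending: 28, 25, 25, 19, 19, 18, 18, 16, 15, 9.
28 → bin 1 (remaining 2)
25 → bin 2 (remaining 5)
25 → bin 3 (remaining 5)
19 → bin 4 (remaining 11)
19 → bin 5 (remaining 11)
18 → bin 6 (remaining 12)
18 → bin 7 (remaining 12)
16 → bin 8 (remaining 14)
15 → bin 9 (remaining 15)
9 → bin 4 (remaining 2)
9 bins × 30 = 270; used 192; unused 78.

78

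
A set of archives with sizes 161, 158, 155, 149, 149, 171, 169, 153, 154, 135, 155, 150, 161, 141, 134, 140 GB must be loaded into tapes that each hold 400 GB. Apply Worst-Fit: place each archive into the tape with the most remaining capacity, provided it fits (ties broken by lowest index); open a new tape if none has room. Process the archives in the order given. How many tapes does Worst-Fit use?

8 tapes

161 GB → tape 1 (remaining 239 GB)
158 GB → tape 1 (remaining 81 GB)
155 GB → tape 2 (remaining 245 GB)
149 GB → tape 2 (remaining 96 GB)
149 GB → tape 3 (remaining 251 GB)
171 GB → tape 3 (remaining 80 GB)
169 GB → tape 4 (remaining 231 GB)
153 GB → tape 4 (remaining 78 GB)
154 GB → tape 5 (remaining 246 GB)
135 GB → tape 5 (remaining 111 GB)
155 GB → tape 6 (remaining 245 GB)
150 GB → tape 6 (remaining 95 GB)
161 GB → tape 7 (remaining 239 GB)
141 GB → tape 7 (remaining 98 GB)
134 GB → tape 8 (remaining 266 GB)
140 GB → tape 8 (remaining 126 GB)
Final tapes: [161,158] [155,149] [149,171] [169,153] [154,135] [155,150] [161,141] [134,140].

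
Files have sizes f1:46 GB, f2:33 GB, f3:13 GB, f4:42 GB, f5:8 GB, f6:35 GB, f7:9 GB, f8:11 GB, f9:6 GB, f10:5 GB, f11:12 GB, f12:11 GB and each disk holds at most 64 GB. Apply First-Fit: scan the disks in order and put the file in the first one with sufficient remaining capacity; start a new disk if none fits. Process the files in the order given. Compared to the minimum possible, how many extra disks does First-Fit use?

0

First-Fit: [46,13,5] [33,8,9,11] [42,6,12] [35,11] → 4 disks.
Total size 231 GB; any packing needs at least ⌈231/64⌉ = 4 disks.
So 4 is already optimal.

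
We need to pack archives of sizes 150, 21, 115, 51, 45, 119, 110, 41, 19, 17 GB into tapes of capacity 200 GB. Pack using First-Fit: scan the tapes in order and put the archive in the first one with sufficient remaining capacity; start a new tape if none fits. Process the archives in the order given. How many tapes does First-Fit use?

4 tapes

tape 1: place 150 GB, 50 GB left
tape 1: place 21 GB, 29 GB left
tape 2: place 115 GB, 85 GB left
tape 2: place 51 GB, 34 GB left
tape 3: place 45 GB, 155 GB left
tape 3: place 119 GB, 36 GB left
tape 4: place 110 GB, 90 GB left
tape 4: place 41 GB, 49 GB left
tape 1: place 19 GB, 10 GB left
tape 2: place 17 GB, 17 GB left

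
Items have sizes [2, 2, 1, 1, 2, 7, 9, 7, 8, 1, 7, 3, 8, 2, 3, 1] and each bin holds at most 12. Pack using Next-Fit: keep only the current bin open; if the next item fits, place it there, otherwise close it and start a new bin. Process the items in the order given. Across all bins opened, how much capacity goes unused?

Put 2 in bin 1; 10 remain.
Put 2 in bin 1; 8 remain.
Put 1 in bin 1; 7 remain.
Put 1 in bin 1; 6 remain.
Put 2 in bin 1; 4 remain.
Put 7 in bin 2; 5 remain.
Put 9 in bin 3; 3 remain.
Put 7 in bin 4; 5 remain.
Put 8 in bin 5; 4 remain.
Put 1 in bin 5; 3 remain.
Put 7 in bin 6; 5 remain.
Put 3 in bin 6; 2 remain.
Put 8 in bin 7; 4 remain.
Put 2 in bin 7; 2 remain.
Put 3 in bin 8; 9 remain.
Put 1 in bin 8; 8 remain.
8 bins × 12 = 96; used 64; unused 32.

32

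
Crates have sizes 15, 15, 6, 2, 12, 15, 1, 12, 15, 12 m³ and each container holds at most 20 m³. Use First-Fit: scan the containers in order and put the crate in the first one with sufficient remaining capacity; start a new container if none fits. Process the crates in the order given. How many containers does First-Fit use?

15 m³ → container 1 (remaining 5 m³)
15 m³ → container 2 (remaining 5 m³)
6 m³ → container 3 (remaining 14 m³)
2 m³ → container 1 (remaining 3 m³)
12 m³ → container 3 (remaining 2 m³)
15 m³ → container 4 (remaining 5 m³)
1 m³ → container 1 (remaining 2 m³)
12 m³ → container 5 (remaining 8 m³)
15 m³ → container 6 (remaining 5 m³)
12 m³ → container 7 (remaining 8 m³)
Final containers: [15,2,1] [15] [6,12] [15] [12] [15] [12].

7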